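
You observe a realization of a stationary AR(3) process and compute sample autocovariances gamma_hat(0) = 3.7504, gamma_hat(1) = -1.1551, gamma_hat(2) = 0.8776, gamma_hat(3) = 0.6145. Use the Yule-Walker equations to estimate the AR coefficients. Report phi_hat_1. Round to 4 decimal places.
\hat\phi_{1} = -0.3080

The Yule-Walker equations for an AR(p) process read, in matrix form,
  Gamma_p phi = r_p,   with   (Gamma_p)_{ij} = gamma(|i - j|),
                       (r_p)_i = gamma(i),   i,j = 1..p.
Substitute the sample gammas (Toeplitz matrix and right-hand side of size 3):
  Gamma_p = [[3.7504, -1.1551, 0.8776], [-1.1551, 3.7504, -1.1551], [0.8776, -1.1551, 3.7504]]
  r_p     = [-1.1551, 0.8776, 0.6145]
Written out (R1..R3):
  (R1) 3.7504 phi_1 - 1.1551 phi_2 + 0.8776 phi_3 = -1.1551
  (R2) -1.1551 phi_1 + 3.7504 phi_2 - 1.1551 phi_3 = 0.8776
  (R3) 0.8776 phi_1 - 1.1551 phi_2 + 3.7504 phi_3 = 0.6145
Gaussian elimination:
  R2 <- R2 - (-1.1551/3.7504) R1 = R2 - (-0.307994) R1:  3.394636 phi_2 - 0.884805 phi_3 = 0.521836
  R3 <- R3 - (0.8776/3.7504) R1 = R3 - (0.234002) R1:  -0.884805 phi_2 + 3.54504 phi_3 = 0.884795
  R3 <- R3 - (-0.884805/3.394636) R2 = R3 - (-0.260648) R2:  3.314418 phi_3 = 1.020811
Back-substitution:
  phi_hat_3 = 1.020811 / 3.314418 = 0.307991
  phi_hat_2 = (0.521836 - (-0.884805)(0.307991)) / 3.394636 = 0.234001
  phi_hat_1 = (-1.1551 - (-1.1551)(0.234001) - (0.8776)(0.307991)) / 3.7504 = -0.307993
So phi_hat = [-0.3080, 0.2340, 0.3080].
Therefore phi_hat_1 = -0.3080.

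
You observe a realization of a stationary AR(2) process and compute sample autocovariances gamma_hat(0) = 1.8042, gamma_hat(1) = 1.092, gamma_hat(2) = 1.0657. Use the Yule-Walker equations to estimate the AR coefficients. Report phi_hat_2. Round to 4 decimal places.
\hat\phi_{2} = 0.3540

The Yule-Walker equations for an AR(p) process read, in matrix form,
  Gamma_p phi = r_p,   with   (Gamma_p)_{ij} = gamma(|i - j|),
                       (r_p)_i = gamma(i),   i,j = 1..p.
Substitute the sample gammas (Toeplitz matrix and right-hand side of size 2):
  Gamma_p = [[1.8042, 1.092], [1.092, 1.8042]]
  r_p     = [1.092, 1.0657]
Written out:
  1.8042 phi_1 + 1.092 phi_2 = 1.092
  1.092 phi_1 + 1.8042 phi_2 = 1.0657
Solve by Cramer's rule:
  det = gamma(0)^2 - gamma(1)^2 = (1.8042)^2 - (1.092)^2 = 3.25513764 - 1.192464 = 2.06267364
  phi_hat_1 = [gamma(1) gamma(0) - gamma(1) gamma(2)] / det = [(1.092)(1.8042) - (1.092)(1.0657)] / 2.06267364 = 0.806442 / 2.06267364 = 0.391
  phi_hat_2 = [gamma(0) gamma(2) - gamma(1)^2] / det = [(1.8042)(1.0657) - (1.092)^2] / 2.06267364 = 0.73027194 / 2.06267364 = 0.354
So phi_hat = [0.3910, 0.3540].
Therefore phi_hat_2 = 0.3540.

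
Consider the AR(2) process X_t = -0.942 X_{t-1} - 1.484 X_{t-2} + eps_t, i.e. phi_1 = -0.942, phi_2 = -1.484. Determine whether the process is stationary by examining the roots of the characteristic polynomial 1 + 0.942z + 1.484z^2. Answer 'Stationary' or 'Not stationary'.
\text{Not stationary}

The AR(p) characteristic polynomial is P(z) = 1 + 0.942z + 1.484z^2.
Stationarity requires all roots to lie outside the unit circle, i.e. |z| > 1 for every root.
Set 1 + (0.942) z + (1.484) z^2 = 0, i.e. a z^2 + b z + c = 0 with a = 1.484, b = 0.942, c = 1.
Discriminant D = b^2 - 4ac = (0.942)^2 - 4*(1.484)*1 = 0.887364 - (5.936) = -5.048636.
D < 0, so the roots are the complex-conjugate pair z = (-b +/- i sqrt(-D)) / (2a) = -0.3174 +/- 0.757i.
For a conjugate pair |z|^2 = z * conj(z) = (product of roots) = c/a = 1/(1.484) = 0.673854, so |z| = sqrt(0.673854) = 0.8209 for both roots.
Moduli of all roots: 0.8209, 0.8209.
All moduli strictly greater than 1? No.
Verdict: Not stationary.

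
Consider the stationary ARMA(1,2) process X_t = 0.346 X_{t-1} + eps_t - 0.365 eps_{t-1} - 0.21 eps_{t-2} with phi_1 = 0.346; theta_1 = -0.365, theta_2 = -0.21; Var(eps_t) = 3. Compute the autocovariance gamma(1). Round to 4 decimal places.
\gamma(1) = 0.0107

Multiply the model equation by X_{t-k} and take expectations. With theta_0 = psi_0 = 1 and psi_j the MA(infinity) weights, this gives
  gamma(k) - sum_i phi_i gamma(k-i) = c_k,
  c_k = sigma^2 * sum_{j=k..q} theta_j psi_{j-k}   (c_k = 0 for k > q),
using gamma(-m) = gamma(m).
psi-weights needed (psi_j = theta_j + sum_i phi_i psi_{j-i}):
  psi_1 = theta_1 + phi_1 = -0.365 + (0.346) = -0.019
  psi_2 = theta_2 + phi_1 psi_1 = -0.21 + (0.346)(-0.019) = -0.216574
Right-hand sides:
  c_0 = sigma^2 (1 + theta_1 psi_1 + theta_2 psi_2) = 3 * (1 + (-0.365)(-0.019) + (-0.21)(-0.216574)) = 3 * 1.052416 = 3.157247
  c_1 = sigma^2 (theta_1 + theta_2 psi_1) = 3 * (-0.365 + (-0.21)(-0.019)) = -1.08303
  c_2 = sigma^2 theta_2 = 3 * (-0.21) = -0.63
Equations for k = 0 and k = 1 (AR order 1):
  gamma(0) = phi_1 gamma(1) + c_0
  gamma(1) = phi_1 gamma(0) + c_1
Substituting the second into the first: gamma(0) (1 - phi_1^2) = c_0 + phi_1 c_1, so
  gamma(0) = (c_0 + phi_1 c_1) / (1 - phi_1^2) = (3.157247 + (0.346)(-1.08303)) / (1 - (0.346)^2) = 2.782518 / 0.880284 = 3.160932.
  gamma(1) = phi_1 gamma(0) + c_1 = (0.346)(3.160932) + (-1.08303) = 0.010653.
Therefore gamma(1) = 0.0107 (to 4 decimal places).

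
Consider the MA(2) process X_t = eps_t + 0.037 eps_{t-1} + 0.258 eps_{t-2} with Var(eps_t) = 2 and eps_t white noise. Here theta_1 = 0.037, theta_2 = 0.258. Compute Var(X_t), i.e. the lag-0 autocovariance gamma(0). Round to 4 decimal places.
\gamma(0) = 2.1359

For an MA(q) process X_t = eps_t + sum_i theta_i eps_{t-i} with
Var(eps_t) = sigma^2, the variance is
  gamma(0) = sigma^2 * (1 + sum_i theta_i^2).
  sum_i theta_i^2 = (0.037)^2 + (0.258)^2 = 0.001369 + 0.066564 = 0.067933.
  gamma(0) = 2 * (1 + 0.067933) = 2 * 1.067933 = 2.135866, which rounds to 2.1359.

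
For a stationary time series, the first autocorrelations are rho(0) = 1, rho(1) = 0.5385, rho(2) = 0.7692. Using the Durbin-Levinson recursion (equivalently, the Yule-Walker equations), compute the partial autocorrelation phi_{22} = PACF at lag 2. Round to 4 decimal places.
\phi_{22} = 0.6749

The PACF at lag k is phi_{kk}, the last component of the solution
to the Yule-Walker system G_k phi = r_k where
  (G_k)_{ij} = rho(|i - j|), (r_k)_i = rho(i), i,j = 1..k.
Equivalently, Durbin-Levinson gives phi_{kk} iteratively:
  phi_{11} = rho(1)
  phi_{kk} = [rho(k) - sum_{j=1..k-1} phi_{k-1,j} rho(k-j)]
            / [1 - sum_{j=1..k-1} phi_{k-1,j} rho(j)],
  phi_{k,j} = phi_{k-1,j} - phi_{kk} phi_{k-1,k-j},  j = 1..k-1.
Step k = 1:
  phi_11 = rho(1) = 0.5385.
Step k = 2:
  phi_22 = [rho(2) - phi_11 rho(1)] / [1 - phi_11 rho(1)] = [0.7692 - (0.5385)(0.5385)] / [1 - (0.5385)(0.5385)]
         = 0.47921775 / 0.71001775 = 0.6749.
Therefore phi_{22} = 0.6749.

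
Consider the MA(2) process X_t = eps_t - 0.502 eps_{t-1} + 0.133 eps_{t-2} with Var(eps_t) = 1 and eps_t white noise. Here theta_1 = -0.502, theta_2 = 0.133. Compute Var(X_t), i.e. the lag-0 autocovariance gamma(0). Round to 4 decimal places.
\gamma(0) = 1.2697

For an MA(q) process X_t = eps_t + sum_i theta_i eps_{t-i} with
Var(eps_t) = sigma^2, the variance is
  gamma(0) = sigma^2 * (1 + sum_i theta_i^2).
  sum_i theta_i^2 = (-0.502)^2 + (0.133)^2 = 0.252004 + 0.017689 = 0.269693.
  gamma(0) = 1 * (1 + 0.269693) = 1 * 1.269693 = 1.269693, which rounds to 1.2697.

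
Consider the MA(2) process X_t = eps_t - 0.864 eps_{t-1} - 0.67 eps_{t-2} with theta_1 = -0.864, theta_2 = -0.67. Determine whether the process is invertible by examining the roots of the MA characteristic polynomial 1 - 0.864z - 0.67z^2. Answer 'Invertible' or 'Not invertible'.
\text{Not invertible}

The MA(q) characteristic polynomial is P(z) = 1 - 0.864z - 0.67z^2.
Invertibility requires all roots to lie outside the unit circle, i.e. |z| > 1 for every root.
Set 1 + (-0.864) z + (-0.67) z^2 = 0, i.e. a z^2 + b z + c = 0 with a = -0.67, b = -0.864, c = 1.
Discriminant D = b^2 - 4ac = (-0.864)^2 - 4*(-0.67)*1 = 0.746496 - (-2.68) = 3.426496.
D >= 0, so the roots are real: z = (-b +/- sqrt(D)) / (2a) = (0.864 +/- 1.85108) / (-1.34).
  z_1 = (0.864 + 1.85108) / (-1.34) = -2.0262,   |z_1| = 2.0262.
  z_2 = (0.864 - 1.85108) / (-1.34) = 0.7366,   |z_2| = 0.7366.
Moduli of all roots: 2.0262, 0.7366.
All moduli strictly greater than 1? No.
Verdict: Not invertible.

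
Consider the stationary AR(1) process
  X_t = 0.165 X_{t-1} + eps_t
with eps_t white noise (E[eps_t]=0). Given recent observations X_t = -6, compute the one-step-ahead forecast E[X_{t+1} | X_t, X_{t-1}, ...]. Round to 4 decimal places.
E[X_{t+1} \mid \mathcal F_t] = -0.9900

For an AR(p) model X_t = c + sum_i phi_i X_{t-i} + eps_t, the
one-step-ahead conditional mean is
  E[X_{t+1} | X_t, ...] = c + sum_i phi_i X_{t+1-i}.
Substitute known values:
  E[X_{t+1} | ...] = (0.165) * (-6)
                   = -0.9900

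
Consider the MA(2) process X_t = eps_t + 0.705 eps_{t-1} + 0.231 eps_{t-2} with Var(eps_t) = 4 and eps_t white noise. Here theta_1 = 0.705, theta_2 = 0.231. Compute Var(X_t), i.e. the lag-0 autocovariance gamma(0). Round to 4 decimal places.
\gamma(0) = 6.2015

For an MA(q) process X_t = eps_t + sum_i theta_i eps_{t-i} with
Var(eps_t) = sigma^2, the variance is
  gamma(0) = sigma^2 * (1 + sum_i theta_i^2).
  sum_i theta_i^2 = (0.705)^2 + (0.231)^2 = 0.497025 + 0.053361 = 0.550386.
  gamma(0) = 4 * (1 + 0.550386) = 4 * 1.550386 = 6.201544, which rounds to 6.2015.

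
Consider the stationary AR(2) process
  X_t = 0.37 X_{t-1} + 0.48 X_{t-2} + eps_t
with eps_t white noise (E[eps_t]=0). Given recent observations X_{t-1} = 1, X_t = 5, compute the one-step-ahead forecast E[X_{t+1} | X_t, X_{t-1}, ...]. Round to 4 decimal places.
E[X_{t+1} \mid \mathcal F_t] = 2.3300

For an AR(p) model X_t = c + sum_i phi_i X_{t-i} + eps_t, the
one-step-ahead conditional mean is
  E[X_{t+1} | X_t, ...] = c + sum_i phi_i X_{t+1-i}.
Substitute known values:
  E[X_{t+1} | ...] = (0.37) * (5) + (0.48) * (1)
                   = 2.3300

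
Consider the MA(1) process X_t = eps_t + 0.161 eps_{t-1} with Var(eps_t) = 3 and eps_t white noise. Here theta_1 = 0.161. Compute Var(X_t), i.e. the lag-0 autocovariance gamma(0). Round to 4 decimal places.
\gamma(0) = 3.0778

For an MA(q) process X_t = eps_t + sum_i theta_i eps_{t-i} with
Var(eps_t) = sigma^2, the variance is
  gamma(0) = sigma^2 * (1 + sum_i theta_i^2).
  sum_i theta_i^2 = (0.161)^2 = 0.025921.
  gamma(0) = 3 * (1 + 0.025921) = 3 * 1.025921 = 3.077763, which rounds to 3.0778.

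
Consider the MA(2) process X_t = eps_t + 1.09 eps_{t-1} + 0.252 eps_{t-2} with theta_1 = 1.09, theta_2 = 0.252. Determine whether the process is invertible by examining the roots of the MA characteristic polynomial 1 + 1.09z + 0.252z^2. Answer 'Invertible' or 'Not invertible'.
\text{Invertible}

The MA(q) characteristic polynomial is P(z) = 1 + 1.09z + 0.252z^2.
Invertibility requires all roots to lie outside the unit circle, i.e. |z| > 1 for every root.
Set 1 + (1.09) z + (0.252) z^2 = 0, i.e. a z^2 + b z + c = 0 with a = 0.252, b = 1.09, c = 1.
Discriminant D = b^2 - 4ac = (1.09)^2 - 4*(0.252)*1 = 1.1881 - (1.008) = 0.1801.
D >= 0, so the roots are real: z = (-b +/- sqrt(D)) / (2a) = (-1.09 +/- 0.424382) / (0.504).
  z_1 = (-1.09 + 0.424382) / (0.504) = -1.3207,   |z_1| = 1.3207.
  z_2 = (-1.09 - 0.424382) / (0.504) = -3.0047,   |z_2| = 3.0047.
Moduli of all roots: 1.3207, 3.0047.
All moduli strictly greater than 1? Yes.
Verdict: Invertible.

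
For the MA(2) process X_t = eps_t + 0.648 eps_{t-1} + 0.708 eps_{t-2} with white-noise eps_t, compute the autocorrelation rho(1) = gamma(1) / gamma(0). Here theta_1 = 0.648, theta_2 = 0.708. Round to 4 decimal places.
\rho(1) = 0.5761

For an MA(q) process with theta_0 = 1, the autocovariance is
  gamma(k) = sigma^2 * sum_{i=0..q-k} theta_i * theta_{i+k},
and rho(k) = gamma(k) / gamma(0). Sigma^2 cancels.
  numerator   = (1)*(0.648) + (0.648)*(0.708) = 1.106784.
  denominator = (1)^2 + (0.648)^2 + (0.708)^2 = 1.921168.
  rho(1) = 1.106784 / 1.921168 = 0.5761.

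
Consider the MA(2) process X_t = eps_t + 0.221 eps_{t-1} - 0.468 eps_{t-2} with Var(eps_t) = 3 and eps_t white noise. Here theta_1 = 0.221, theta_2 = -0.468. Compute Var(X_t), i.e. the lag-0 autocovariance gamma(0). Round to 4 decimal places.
\gamma(0) = 3.8036

For an MA(q) process X_t = eps_t + sum_i theta_i eps_{t-i} with
Var(eps_t) = sigma^2, the variance is
  gamma(0) = sigma^2 * (1 + sum_i theta_i^2).
  sum_i theta_i^2 = (0.221)^2 + (-0.468)^2 = 0.048841 + 0.219024 = 0.267865.
  gamma(0) = 3 * (1 + 0.267865) = 3 * 1.267865 = 3.803595, which rounds to 3.8036.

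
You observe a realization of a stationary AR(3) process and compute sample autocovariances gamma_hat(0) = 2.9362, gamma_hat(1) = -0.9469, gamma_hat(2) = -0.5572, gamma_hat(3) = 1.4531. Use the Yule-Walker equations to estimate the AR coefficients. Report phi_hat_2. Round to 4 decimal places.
\hat\phi_{2} = -0.1630

The Yule-Walker equations for an AR(p) process read, in matrix form,
  Gamma_p phi = r_p,   with   (Gamma_p)_{ij} = gamma(|i - j|),
                       (r_p)_i = gamma(i),   i,j = 1..p.
Substitute the sample gammas (Toeplitz matrix and right-hand side of size 3):
  Gamma_p = [[2.9362, -0.9469, -0.5572], [-0.9469, 2.9362, -0.9469], [-0.5572, -0.9469, 2.9362]]
  r_p     = [-0.9469, -0.5572, 1.4531]
Written out (R1..R3):
  (R1) 2.9362 phi_1 - 0.9469 phi_2 - 0.5572 phi_3 = -0.9469
  (R2) -0.9469 phi_1 + 2.9362 phi_2 - 0.9469 phi_3 = -0.5572
  (R3) -0.5572 phi_1 - 0.9469 phi_2 + 2.9362 phi_3 = 1.4531
Gaussian elimination:
  R2 <- R2 - (-0.9469/2.9362) R1 = R2 - (-0.322492) R1:  2.630833 phi_2 - 1.126592 phi_3 = -0.862567
  R3 <- R3 - (-0.5572/2.9362) R1 = R3 - (-0.189769) R1:  -1.126592 phi_2 + 2.830461 phi_3 = 1.273408
  R3 <- R3 - (-1.126592/2.630833) R2 = R3 - (-0.428227) R2:  2.348024 phi_3 = 0.904033
Back-substitution:
  phi_hat_3 = 0.904033 / 2.348024 = 0.385019
  phi_hat_2 = (-0.862567 - (-1.126592)(0.385019)) / 2.630833 = -0.162993
  phi_hat_1 = (-0.9469 - (-0.9469)(-0.162993) - (-0.5572)(0.385019)) / 2.9362 = -0.301991
So phi_hat = [-0.3020, -0.1630, 0.3850].
Therefore phi_hat_2 = -0.1630.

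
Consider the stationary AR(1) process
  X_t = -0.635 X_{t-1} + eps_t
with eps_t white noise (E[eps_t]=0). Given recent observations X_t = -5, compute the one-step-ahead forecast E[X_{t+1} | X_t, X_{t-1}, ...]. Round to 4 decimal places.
E[X_{t+1} \mid \mathcal F_t] = 3.1750

For an AR(p) model X_t = c + sum_i phi_i X_{t-i} + eps_t, the
one-step-ahead conditional mean is
  E[X_{t+1} | X_t, ...] = c + sum_i phi_i X_{t+1-i}.
Substitute known values:
  E[X_{t+1} | ...] = (-0.635) * (-5)
                   = 3.1750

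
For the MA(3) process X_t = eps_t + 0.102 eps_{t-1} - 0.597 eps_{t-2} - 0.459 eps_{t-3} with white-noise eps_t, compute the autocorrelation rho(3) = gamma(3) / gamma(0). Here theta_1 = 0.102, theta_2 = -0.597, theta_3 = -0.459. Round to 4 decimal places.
\rho(3) = -0.2910

For an MA(q) process with theta_0 = 1, the autocovariance is
  gamma(k) = sigma^2 * sum_{i=0..q-k} theta_i * theta_{i+k},
and rho(k) = gamma(k) / gamma(0). Sigma^2 cancels.
  numerator   = (1)*(-0.459) = -0.459.
  denominator = (1)^2 + (0.102)^2 + (-0.597)^2 + (-0.459)^2 = 1.577494.
  rho(3) = -0.459 / 1.577494 = -0.2910.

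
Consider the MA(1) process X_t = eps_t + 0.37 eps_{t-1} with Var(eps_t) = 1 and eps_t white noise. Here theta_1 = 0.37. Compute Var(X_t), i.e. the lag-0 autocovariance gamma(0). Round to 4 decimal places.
\gamma(0) = 1.1369

For an MA(q) process X_t = eps_t + sum_i theta_i eps_{t-i} with
Var(eps_t) = sigma^2, the variance is
  gamma(0) = sigma^2 * (1 + sum_i theta_i^2).
  sum_i theta_i^2 = (0.37)^2 = 0.1369.
  gamma(0) = 1 * (1 + 0.1369) = 1 * 1.1369 = 1.1369.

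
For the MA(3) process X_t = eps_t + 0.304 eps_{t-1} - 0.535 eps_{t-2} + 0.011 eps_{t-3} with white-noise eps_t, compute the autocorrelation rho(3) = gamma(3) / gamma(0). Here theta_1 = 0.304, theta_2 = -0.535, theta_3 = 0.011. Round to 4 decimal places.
\rho(3) = 0.0080

For an MA(q) process with theta_0 = 1, the autocovariance is
  gamma(k) = sigma^2 * sum_{i=0..q-k} theta_i * theta_{i+k},
and rho(k) = gamma(k) / gamma(0). Sigma^2 cancels.
  numerator   = (1)*(0.011) = 0.011.
  denominator = (1)^2 + (0.304)^2 + (-0.535)^2 + (0.011)^2 = 1.378762.
  rho(3) = 0.011 / 1.378762 = 0.0080.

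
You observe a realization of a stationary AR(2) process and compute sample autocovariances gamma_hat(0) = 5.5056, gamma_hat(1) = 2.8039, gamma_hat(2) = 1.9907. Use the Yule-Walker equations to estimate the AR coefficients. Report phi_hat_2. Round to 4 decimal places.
\hat\phi_{2} = 0.1380

The Yule-Walker equations for an AR(p) process read, in matrix form,
  Gamma_p phi = r_p,   with   (Gamma_p)_{ij} = gamma(|i - j|),
                       (r_p)_i = gamma(i),   i,j = 1..p.
Substitute the sample gammas (Toeplitz matrix and right-hand side of size 2):
  Gamma_p = [[5.5056, 2.8039], [2.8039, 5.5056]]
  r_p     = [2.8039, 1.9907]
Written out:
  5.5056 phi_1 + 2.8039 phi_2 = 2.8039
  2.8039 phi_1 + 5.5056 phi_2 = 1.9907
Solve by Cramer's rule:
  det = gamma(0)^2 - gamma(1)^2 = (5.5056)^2 - (2.8039)^2 = 30.31163136 - 7.86185521 = 22.44977615
  phi_hat_1 = [gamma(1) gamma(0) - gamma(1) gamma(2)] / det = [(2.8039)(5.5056) - (2.8039)(1.9907)] / 22.44977615 = 9.85542811 / 22.44977615 = 0.439
  phi_hat_2 = [gamma(0) gamma(2) - gamma(1)^2] / det = [(5.5056)(1.9907) - (2.8039)^2] / 22.44977615 = 3.09814271 / 22.44977615 = 0.138
So phi_hat = [0.4390, 0.1380].
Therefore phi_hat_2 = 0.1380.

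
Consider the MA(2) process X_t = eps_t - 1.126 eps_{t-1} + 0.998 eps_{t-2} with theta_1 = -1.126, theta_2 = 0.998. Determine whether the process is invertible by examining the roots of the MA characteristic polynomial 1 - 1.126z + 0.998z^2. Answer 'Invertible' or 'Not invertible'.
\text{Invertible}

The MA(q) characteristic polynomial is P(z) = 1 - 1.126z + 0.998z^2.
Invertibility requires all roots to lie outside the unit circle, i.e. |z| > 1 for every root.
Set 1 + (-1.126) z + (0.998) z^2 = 0, i.e. a z^2 + b z + c = 0 with a = 0.998, b = -1.126, c = 1.
Discriminant D = b^2 - 4ac = (-1.126)^2 - 4*(0.998)*1 = 1.267876 - (3.992) = -2.724124.
D < 0, so the roots are the complex-conjugate pair z = (-b +/- i sqrt(-D)) / (2a) = 0.5641 +/- 0.8269i.
For a conjugate pair |z|^2 = z * conj(z) = (product of roots) = c/a = 1/(0.998) = 1.002004, so |z| = sqrt(1.002004) = 1.001 for both roots.
Moduli of all roots: 1.0010, 1.0010.
All moduli strictly greater than 1? Yes.
Verdict: Invertible.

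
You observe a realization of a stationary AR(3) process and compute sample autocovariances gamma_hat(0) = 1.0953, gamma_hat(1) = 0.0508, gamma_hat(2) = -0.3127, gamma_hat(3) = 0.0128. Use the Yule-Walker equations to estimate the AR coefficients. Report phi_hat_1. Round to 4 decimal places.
\hat\phi_{1} = 0.0730

The Yule-Walker equations for an AR(p) process read, in matrix form,
  Gamma_p phi = r_p,   with   (Gamma_p)_{ij} = gamma(|i - j|),
                       (r_p)_i = gamma(i),   i,j = 1..p.
Substitute the sample gammas (Toeplitz matrix and right-hand side of size 3):
  Gamma_p = [[1.0953, 0.0508, -0.3127], [0.0508, 1.0953, 0.0508], [-0.3127, 0.0508, 1.0953]]
  r_p     = [0.0508, -0.3127, 0.0128]
Written out (R1..R3):
  (R1) 1.0953 phi_1 + 0.0508 phi_2 - 0.3127 phi_3 = 0.0508
  (R2) 0.0508 phi_1 + 1.0953 phi_2 + 0.0508 phi_3 = -0.3127
  (R3) -0.3127 phi_1 + 0.0508 phi_2 + 1.0953 phi_3 = 0.0128
Gaussian elimination:
  R2 <- R2 - (0.0508/1.0953) R1 = R2 - (0.04638) R1:  1.092944 phi_2 + 0.065303 phi_3 = -0.315056
  R3 <- R3 - (-0.3127/1.0953) R1 = R3 - (-0.285493) R1:  0.065303 phi_2 + 1.006026 phi_3 = 0.027303
  R3 <- R3 - (0.065303/1.092944) R2 = R3 - (0.05975) R2:  1.002125 phi_3 = 0.046128
Back-substitution:
  phi_hat_3 = 0.046128 / 1.002125 = 0.04603
  phi_hat_2 = (-0.315056 - (0.065303)(0.04603)) / 1.092944 = -0.291014
  phi_hat_1 = (0.0508 - (0.0508)(-0.291014) - (-0.3127)(0.04603)) / 1.0953 = 0.073018
So phi_hat = [0.0730, -0.2910, 0.0460].
Therefore phi_hat_1 = 0.0730.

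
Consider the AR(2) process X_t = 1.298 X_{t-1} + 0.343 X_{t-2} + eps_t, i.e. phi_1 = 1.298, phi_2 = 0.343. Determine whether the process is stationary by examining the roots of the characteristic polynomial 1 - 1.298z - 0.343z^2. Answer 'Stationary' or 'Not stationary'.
\text{Not stationary}

The AR(p) characteristic polynomial is P(z) = 1 - 1.298z - 0.343z^2.
Stationarity requires all roots to lie outside the unit circle, i.e. |z| > 1 for every root.
Set 1 + (-1.298) z + (-0.343) z^2 = 0, i.e. a z^2 + b z + c = 0 with a = -0.343, b = -1.298, c = 1.
Discriminant D = b^2 - 4ac = (-1.298)^2 - 4*(-0.343)*1 = 1.684804 - (-1.372) = 3.056804.
D >= 0, so the roots are real: z = (-b +/- sqrt(D)) / (2a) = (1.298 +/- 1.748372) / (-0.686).
  z_1 = (1.298 + 1.748372) / (-0.686) = -4.4408,   |z_1| = 4.4408.
  z_2 = (1.298 - 1.748372) / (-0.686) = 0.6565,   |z_2| = 0.6565.
Moduli of all roots: 4.4408, 0.6565.
All moduli strictly greater than 1? No.
Verdict: Not stationary.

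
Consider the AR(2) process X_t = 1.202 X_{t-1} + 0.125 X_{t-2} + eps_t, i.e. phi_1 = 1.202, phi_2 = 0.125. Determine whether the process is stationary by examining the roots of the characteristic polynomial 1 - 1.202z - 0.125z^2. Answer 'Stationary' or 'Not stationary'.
\text{Not stationary}

The AR(p) characteristic polynomial is P(z) = 1 - 1.202z - 0.125z^2.
Stationarity requires all roots to lie outside the unit circle, i.e. |z| > 1 for every root.
Set 1 + (-1.202) z + (-0.125) z^2 = 0, i.e. a z^2 + b z + c = 0 with a = -0.125, b = -1.202, c = 1.
Discriminant D = b^2 - 4ac = (-1.202)^2 - 4*(-0.125)*1 = 1.444804 - (-0.5) = 1.944804.
D >= 0, so the roots are real: z = (-b +/- sqrt(D)) / (2a) = (1.202 +/- 1.394562) / (-0.25).
  z_1 = (1.202 + 1.394562) / (-0.25) = -10.3862,   |z_1| = 10.3862.
  z_2 = (1.202 - 1.394562) / (-0.25) = 0.7702,   |z_2| = 0.7702.
Moduli of all roots: 10.3862, 0.7702.
All moduli strictly greater than 1? No.
Verdict: Not stationary.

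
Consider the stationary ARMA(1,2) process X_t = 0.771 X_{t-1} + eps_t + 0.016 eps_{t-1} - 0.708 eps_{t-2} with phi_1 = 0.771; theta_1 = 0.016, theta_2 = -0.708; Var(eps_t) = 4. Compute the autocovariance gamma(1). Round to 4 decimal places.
\gamma(1) = 2.9073

Multiply the model equation by X_{t-k} and take expectations. With theta_0 = psi_0 = 1 and psi_j the MA(infinity) weights, this gives
  gamma(k) - sum_i phi_i gamma(k-i) = c_k,
  c_k = sigma^2 * sum_{j=k..q} theta_j psi_{j-k}   (c_k = 0 for k > q),
using gamma(-m) = gamma(m).
psi-weights needed (psi_j = theta_j + sum_i phi_i psi_{j-i}):
  psi_1 = theta_1 + phi_1 = 0.016 + (0.771) = 0.787
  psi_2 = theta_2 + phi_1 psi_1 = -0.708 + (0.771)(0.787) = -0.101223
Right-hand sides:
  c_0 = sigma^2 (1 + theta_1 psi_1 + theta_2 psi_2) = 4 * (1 + (0.016)(0.787) + (-0.708)(-0.101223)) = 4 * 1.084258 = 4.337032
  c_1 = sigma^2 (theta_1 + theta_2 psi_1) = 4 * (0.016 + (-0.708)(0.787)) = -2.164784
  c_2 = sigma^2 theta_2 = 4 * (-0.708) = -2.832
Equations for k = 0 and k = 1 (AR order 1):
  gamma(0) = phi_1 gamma(1) + c_0
  gamma(1) = phi_1 gamma(0) + c_1
Substituting the second into the first: gamma(0) (1 - phi_1^2) = c_0 + phi_1 c_1, so
  gamma(0) = (c_0 + phi_1 c_1) / (1 - phi_1^2) = (4.337032 + (0.771)(-2.164784)) / (1 - (0.771)^2) = 2.667983 / 0.405559 = 6.578533.
  gamma(1) = phi_1 gamma(0) + c_1 = (0.771)(6.578533) + (-2.164784) = 2.907265.
Therefore gamma(1) = 2.9073 (to 4 decimal places).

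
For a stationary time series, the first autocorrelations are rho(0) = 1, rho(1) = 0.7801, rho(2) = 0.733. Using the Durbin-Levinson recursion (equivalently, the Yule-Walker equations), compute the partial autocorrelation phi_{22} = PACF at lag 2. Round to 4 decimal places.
\phi_{22} = 0.3179

The PACF at lag k is phi_{kk}, the last component of the solution
to the Yule-Walker system G_k phi = r_k where
  (G_k)_{ij} = rho(|i - j|), (r_k)_i = rho(i), i,j = 1..k.
Equivalently, Durbin-Levinson gives phi_{kk} iteratively:
  phi_{11} = rho(1)
  phi_{kk} = [rho(k) - sum_{j=1..k-1} phi_{k-1,j} rho(k-j)]
            / [1 - sum_{j=1..k-1} phi_{k-1,j} rho(j)],
  phi_{k,j} = phi_{k-1,j} - phi_{kk} phi_{k-1,k-j},  j = 1..k-1.
Step k = 1:
  phi_11 = rho(1) = 0.7801.
Step k = 2:
  phi_22 = [rho(2) - phi_11 rho(1)] / [1 - phi_11 rho(1)] = [0.733 - (0.7801)(0.7801)] / [1 - (0.7801)(0.7801)]
         = 0.12444399 / 0.39144399 = 0.3179.
Therefore phi_{22} = 0.3179.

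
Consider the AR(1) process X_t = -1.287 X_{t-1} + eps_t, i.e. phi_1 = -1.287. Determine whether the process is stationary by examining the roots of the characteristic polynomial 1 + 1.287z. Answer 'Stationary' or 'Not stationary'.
\text{Not stationary}

The AR(p) characteristic polynomial is P(z) = 1 + 1.287z.
Stationarity requires all roots to lie outside the unit circle, i.e. |z| > 1 for every root.
This is linear in z: 1 + (1.287) z = 0  =>  z = -1/(1.287) = -0.777001,  |z| = 0.777001.
Moduli of all roots: 0.7770.
All moduli strictly greater than 1? No.
Verdict: Not stationary.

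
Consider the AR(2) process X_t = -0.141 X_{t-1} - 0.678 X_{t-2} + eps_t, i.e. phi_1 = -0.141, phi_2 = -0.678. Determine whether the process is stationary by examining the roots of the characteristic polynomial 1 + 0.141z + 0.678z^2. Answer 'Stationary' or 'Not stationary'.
\text{Stationary}

The AR(p) characteristic polynomial is P(z) = 1 + 0.141z + 0.678z^2.
Stationarity requires all roots to lie outside the unit circle, i.e. |z| > 1 for every root.
Set 1 + (0.141) z + (0.678) z^2 = 0, i.e. a z^2 + b z + c = 0 with a = 0.678, b = 0.141, c = 1.
Discriminant D = b^2 - 4ac = (0.141)^2 - 4*(0.678)*1 = 0.019881 - (2.712) = -2.692119.
D < 0, so the roots are the complex-conjugate pair z = (-b +/- i sqrt(-D)) / (2a) = -0.104 +/- 1.21i.
For a conjugate pair |z|^2 = z * conj(z) = (product of roots) = c/a = 1/(0.678) = 1.474926, so |z| = sqrt(1.474926) = 1.2145 for both roots.
Moduli of all roots: 1.2145, 1.2145.
All moduli strictly greater than 1? Yes.
Verdict: Stationary.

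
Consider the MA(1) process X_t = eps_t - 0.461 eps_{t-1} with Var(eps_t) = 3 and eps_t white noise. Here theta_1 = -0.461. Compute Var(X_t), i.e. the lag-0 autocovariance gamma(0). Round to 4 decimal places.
\gamma(0) = 3.6376

For an MA(q) process X_t = eps_t + sum_i theta_i eps_{t-i} with
Var(eps_t) = sigma^2, the variance is
  gamma(0) = sigma^2 * (1 + sum_i theta_i^2).
  sum_i theta_i^2 = (-0.461)^2 = 0.212521.
  gamma(0) = 3 * (1 + 0.212521) = 3 * 1.212521 = 3.637563, which rounds to 3.6376.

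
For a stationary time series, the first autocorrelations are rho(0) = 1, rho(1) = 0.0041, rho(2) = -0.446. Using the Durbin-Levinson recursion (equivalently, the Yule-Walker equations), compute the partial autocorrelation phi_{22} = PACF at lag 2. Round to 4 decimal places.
\phi_{22} = -0.4460

The PACF at lag k is phi_{kk}, the last component of the solution
to the Yule-Walker system G_k phi = r_k where
  (G_k)_{ij} = rho(|i - j|), (r_k)_i = rho(i), i,j = 1..k.
Equivalently, Durbin-Levinson gives phi_{kk} iteratively:
  phi_{11} = rho(1)
  phi_{kk} = [rho(k) - sum_{j=1..k-1} phi_{k-1,j} rho(k-j)]
            / [1 - sum_{j=1..k-1} phi_{k-1,j} rho(j)],
  phi_{k,j} = phi_{k-1,j} - phi_{kk} phi_{k-1,k-j},  j = 1..k-1.
Step k = 1:
  phi_11 = rho(1) = 0.0041.
Step k = 2:
  phi_22 = [rho(2) - phi_11 rho(1)] / [1 - phi_11 rho(1)] = [-0.446 - (0.0041)(0.0041)] / [1 - (0.0041)(0.0041)]
         = -0.44601681 / 0.99998319 = -0.446.
Therefore phi_{22} = -0.4460.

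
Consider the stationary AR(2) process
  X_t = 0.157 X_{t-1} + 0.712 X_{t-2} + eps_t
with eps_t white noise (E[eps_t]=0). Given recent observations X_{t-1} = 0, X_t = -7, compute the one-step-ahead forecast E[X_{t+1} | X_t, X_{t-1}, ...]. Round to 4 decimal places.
E[X_{t+1} \mid \mathcal F_t] = -1.0990

For an AR(p) model X_t = c + sum_i phi_i X_{t-i} + eps_t, the
one-step-ahead conditional mean is
  E[X_{t+1} | X_t, ...] = c + sum_i phi_i X_{t+1-i}.
Substitute known values:
  E[X_{t+1} | ...] = (0.157) * (-7) + (0.712) * (0)
                   = -1.0990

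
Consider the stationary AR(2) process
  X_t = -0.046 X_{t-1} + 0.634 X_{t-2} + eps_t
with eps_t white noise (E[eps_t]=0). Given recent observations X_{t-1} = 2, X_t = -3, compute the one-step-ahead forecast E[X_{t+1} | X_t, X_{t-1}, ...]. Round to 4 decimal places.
E[X_{t+1} \mid \mathcal F_t] = 1.4060

For an AR(p) model X_t = c + sum_i phi_i X_{t-i} + eps_t, the
one-step-ahead conditional mean is
  E[X_{t+1} | X_t, ...] = c + sum_i phi_i X_{t+1-i}.
Substitute known values:
  E[X_{t+1} | ...] = (-0.046) * (-3) + (0.634) * (2)
                   = 1.4060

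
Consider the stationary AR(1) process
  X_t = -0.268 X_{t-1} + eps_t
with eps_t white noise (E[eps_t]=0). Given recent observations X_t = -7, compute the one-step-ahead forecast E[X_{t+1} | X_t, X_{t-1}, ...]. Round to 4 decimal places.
E[X_{t+1} \mid \mathcal F_t] = 1.8760

For an AR(p) model X_t = c + sum_i phi_i X_{t-i} + eps_t, the
one-step-ahead conditional mean is
  E[X_{t+1} | X_t, ...] = c + sum_i phi_i X_{t+1-i}.
Substitute known values:
  E[X_{t+1} | ...] = (-0.268) * (-7)
                   = 1.8760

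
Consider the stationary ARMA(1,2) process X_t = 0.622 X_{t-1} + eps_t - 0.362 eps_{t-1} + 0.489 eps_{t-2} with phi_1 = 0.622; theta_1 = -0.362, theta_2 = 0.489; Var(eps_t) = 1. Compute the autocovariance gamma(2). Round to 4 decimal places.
\gamma(2) = 1.0231

Multiply the model equation by X_{t-k} and take expectations. With theta_0 = psi_0 = 1 and psi_j the MA(infinity) weights, this gives
  gamma(k) - sum_i phi_i gamma(k-i) = c_k,
  c_k = sigma^2 * sum_{j=k..q} theta_j psi_{j-k}   (c_k = 0 for k > q),
using gamma(-m) = gamma(m).
psi-weights needed (psi_j = theta_j + sum_i phi_i psi_{j-i}):
  psi_1 = theta_1 + phi_1 = -0.362 + (0.622) = 0.26
  psi_2 = theta_2 + phi_1 psi_1 = 0.489 + (0.622)(0.26) = 0.65072
Right-hand sides:
  c_0 = sigma^2 (1 + theta_1 psi_1 + theta_2 psi_2) = 1 * (1 + (-0.362)(0.26) + (0.489)(0.65072)) = 1 * 1.224082 = 1.224082
  c_1 = sigma^2 (theta_1 + theta_2 psi_1) = 1 * (-0.362 + (0.489)(0.26)) = -0.23486
  c_2 = sigma^2 theta_2 = 1 * (0.489) = 0.489
Equations for k = 0 and k = 1 (AR order 1):
  gamma(0) = phi_1 gamma(1) + c_0
  gamma(1) = phi_1 gamma(0) + c_1
Substituting the second into the first: gamma(0) (1 - phi_1^2) = c_0 + phi_1 c_1, so
  gamma(0) = (c_0 + phi_1 c_1) / (1 - phi_1^2) = (1.224082 + (0.622)(-0.23486)) / (1 - (0.622)^2) = 1.077999 / 0.613116 = 1.75823.
  gamma(1) = phi_1 gamma(0) + c_1 = (0.622)(1.75823) + (-0.23486) = 0.858759.
For k = 2: gamma(2) = phi_1 gamma(1) + c_2
  = (0.622)(0.858759) + (0.489) = 1.023148.
Therefore gamma(2) = 1.0231 (to 4 decimal places).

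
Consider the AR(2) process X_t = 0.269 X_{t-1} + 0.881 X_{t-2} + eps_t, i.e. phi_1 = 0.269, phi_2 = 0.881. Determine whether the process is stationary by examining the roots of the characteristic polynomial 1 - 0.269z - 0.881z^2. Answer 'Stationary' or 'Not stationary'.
\text{Not stationary}

The AR(p) characteristic polynomial is P(z) = 1 - 0.269z - 0.881z^2.
Stationarity requires all roots to lie outside the unit circle, i.e. |z| > 1 for every root.
Set 1 + (-0.269) z + (-0.881) z^2 = 0, i.e. a z^2 + b z + c = 0 with a = -0.881, b = -0.269, c = 1.
Discriminant D = b^2 - 4ac = (-0.269)^2 - 4*(-0.881)*1 = 0.072361 - (-3.524) = 3.596361.
D >= 0, so the roots are real: z = (-b +/- sqrt(D)) / (2a) = (0.269 +/- 1.896407) / (-1.762).
  z_1 = (0.269 + 1.896407) / (-1.762) = -1.2289,   |z_1| = 1.2289.
  z_2 = (0.269 - 1.896407) / (-1.762) = 0.9236,   |z_2| = 0.9236.
Moduli of all roots: 1.2289, 0.9236.
All moduli strictly greater than 1? No.
Verdict: Not stationary.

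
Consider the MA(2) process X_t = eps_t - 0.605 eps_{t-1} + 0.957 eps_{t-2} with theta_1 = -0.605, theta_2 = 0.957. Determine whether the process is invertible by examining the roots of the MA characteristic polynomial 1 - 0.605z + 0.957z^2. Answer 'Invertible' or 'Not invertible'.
\text{Invertible}

The MA(q) characteristic polynomial is P(z) = 1 - 0.605z + 0.957z^2.
Invertibility requires all roots to lie outside the unit circle, i.e. |z| > 1 for every root.
Set 1 + (-0.605) z + (0.957) z^2 = 0, i.e. a z^2 + b z + c = 0 with a = 0.957, b = -0.605, c = 1.
Discriminant D = b^2 - 4ac = (-0.605)^2 - 4*(0.957)*1 = 0.366025 - (3.828) = -3.461975.
D < 0, so the roots are the complex-conjugate pair z = (-b +/- i sqrt(-D)) / (2a) = 0.3161 +/- 0.9721i.
For a conjugate pair |z|^2 = z * conj(z) = (product of roots) = c/a = 1/(0.957) = 1.044932, so |z| = sqrt(1.044932) = 1.0222 for both roots.
Moduli of all roots: 1.0222, 1.0222.
All moduli strictly greater than 1? Yes.
Verdict: Invertible.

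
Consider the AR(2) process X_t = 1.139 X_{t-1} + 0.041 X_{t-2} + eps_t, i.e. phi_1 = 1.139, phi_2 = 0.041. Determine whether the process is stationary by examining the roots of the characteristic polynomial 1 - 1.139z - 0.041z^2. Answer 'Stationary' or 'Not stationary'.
\text{Not stationary}

The AR(p) characteristic polynomial is P(z) = 1 - 1.139z - 0.041z^2.
Stationarity requires all roots to lie outside the unit circle, i.e. |z| > 1 for every root.
Set 1 + (-1.139) z + (-0.041) z^2 = 0, i.e. a z^2 + b z + c = 0 with a = -0.041, b = -1.139, c = 1.
Discriminant D = b^2 - 4ac = (-1.139)^2 - 4*(-0.041)*1 = 1.297321 - (-0.164) = 1.461321.
D >= 0, so the roots are real: z = (-b +/- sqrt(D)) / (2a) = (1.139 +/- 1.208851) / (-0.082).
  z_1 = (1.139 + 1.208851) / (-0.082) = -28.6323,   |z_1| = 28.6323.
  z_2 = (1.139 - 1.208851) / (-0.082) = 0.8518,   |z_2| = 0.8518.
Moduli of all roots: 28.6323, 0.8518.
All moduli strictly greater than 1? No.
Verdict: Not stationary.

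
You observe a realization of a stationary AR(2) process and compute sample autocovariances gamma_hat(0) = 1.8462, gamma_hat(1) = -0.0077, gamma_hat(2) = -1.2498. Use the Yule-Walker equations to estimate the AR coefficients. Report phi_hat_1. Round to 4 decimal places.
\hat\phi_{1} = -0.0070

The Yule-Walker equations for an AR(p) process read, in matrix form,
  Gamma_p phi = r_p,   with   (Gamma_p)_{ij} = gamma(|i - j|),
                       (r_p)_i = gamma(i),   i,j = 1..p.
Substitute the sample gammas (Toeplitz matrix and right-hand side of size 2):
  Gamma_p = [[1.8462, -0.0077], [-0.0077, 1.8462]]
  r_p     = [-0.0077, -1.2498]
Written out:
  1.8462 phi_1 - 0.0077 phi_2 = -0.0077
  -0.0077 phi_1 + 1.8462 phi_2 = -1.2498
Solve by Cramer's rule:
  det = gamma(0)^2 - gamma(1)^2 = (1.8462)^2 - (-0.0077)^2 = 3.40845444 - 0.00005929 = 3.40839515
  phi_hat_1 = [gamma(1) gamma(0) - gamma(1) gamma(2)] / det = [(-0.0077)(1.8462) - (-0.0077)(-1.2498)] / 3.40839515 = -0.0238392 / 3.40839515 = -0.007
  phi_hat_2 = [gamma(0) gamma(2) - gamma(1)^2] / det = [(1.8462)(-1.2498) - (-0.0077)^2] / 3.40839515 = -2.30744005 / 3.40839515 = -0.677
So phi_hat = [-0.0070, -0.6770].
Therefore phi_hat_1 = -0.0070.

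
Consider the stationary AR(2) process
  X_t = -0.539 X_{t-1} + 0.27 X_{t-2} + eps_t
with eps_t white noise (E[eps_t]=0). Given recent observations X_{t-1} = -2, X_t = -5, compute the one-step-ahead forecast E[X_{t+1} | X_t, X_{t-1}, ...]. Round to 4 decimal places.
E[X_{t+1} \mid \mathcal F_t] = 2.1550

For an AR(p) model X_t = c + sum_i phi_i X_{t-i} + eps_t, the
one-step-ahead conditional mean is
  E[X_{t+1} | X_t, ...] = c + sum_i phi_i X_{t+1-i}.
Substitute known values:
  E[X_{t+1} | ...] = (-0.539) * (-5) + (0.27) * (-2)
                   = 2.1550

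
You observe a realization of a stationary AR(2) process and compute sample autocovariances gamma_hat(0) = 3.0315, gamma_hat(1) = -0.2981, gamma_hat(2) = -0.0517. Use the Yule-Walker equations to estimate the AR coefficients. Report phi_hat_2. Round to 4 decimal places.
\hat\phi_{2} = -0.0270

The Yule-Walker equations for an AR(p) process read, in matrix form,
  Gamma_p phi = r_p,   with   (Gamma_p)_{ij} = gamma(|i - j|),
                       (r_p)_i = gamma(i),   i,j = 1..p.
Substitute the sample gammas (Toeplitz matrix and right-hand side of size 2):
  Gamma_p = [[3.0315, -0.2981], [-0.2981, 3.0315]]
  r_p     = [-0.2981, -0.0517]
Written out:
  3.0315 phi_1 - 0.2981 phi_2 = -0.2981
  -0.2981 phi_1 + 3.0315 phi_2 = -0.0517
Solve by Cramer's rule:
  det = gamma(0)^2 - gamma(1)^2 = (3.0315)^2 - (-0.2981)^2 = 9.18999225 - 0.08886361 = 9.10112864
  phi_hat_1 = [gamma(1) gamma(0) - gamma(1) gamma(2)] / det = [(-0.2981)(3.0315) - (-0.2981)(-0.0517)] / 9.10112864 = -0.91910192 / 9.10112864 = -0.101
  phi_hat_2 = [gamma(0) gamma(2) - gamma(1)^2] / det = [(3.0315)(-0.0517) - (-0.2981)^2] / 9.10112864 = -0.24559216 / 9.10112864 = -0.027
So phi_hat = [-0.1010, -0.0270].
Therefore phi_hat_2 = -0.0270.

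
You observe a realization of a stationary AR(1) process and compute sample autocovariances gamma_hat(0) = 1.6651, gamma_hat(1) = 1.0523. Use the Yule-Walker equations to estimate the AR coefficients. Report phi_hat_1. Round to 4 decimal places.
\hat\phi_{1} = 0.6320

The Yule-Walker equations for an AR(p) process read, in matrix form,
  Gamma_p phi = r_p,   with   (Gamma_p)_{ij} = gamma(|i - j|),
                       (r_p)_i = gamma(i),   i,j = 1..p.
Substitute the sample gammas (Toeplitz matrix and right-hand side of size 1):
  Gamma_p = [[1.6651]]
  r_p     = [1.0523]
With p = 1 this is the single equation gamma(0) phi_1 = gamma(1):
  phi_hat_1 = gamma(1) / gamma(0) = 1.0523 / 1.6651 = 0.6320.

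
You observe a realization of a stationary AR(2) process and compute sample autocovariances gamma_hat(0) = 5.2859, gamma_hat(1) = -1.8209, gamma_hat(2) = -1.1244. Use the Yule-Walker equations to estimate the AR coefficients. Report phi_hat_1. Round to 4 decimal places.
\hat\phi_{1} = -0.4740

The Yule-Walker equations for an AR(p) process read, in matrix form,
  Gamma_p phi = r_p,   with   (Gamma_p)_{ij} = gamma(|i - j|),
                       (r_p)_i = gamma(i),   i,j = 1..p.
Substitute the sample gammas (Toeplitz matrix and right-hand side of size 2):
  Gamma_p = [[5.2859, -1.8209], [-1.8209, 5.2859]]
  r_p     = [-1.8209, -1.1244]
Written out:
  5.2859 phi_1 - 1.8209 phi_2 = -1.8209
  -1.8209 phi_1 + 5.2859 phi_2 = -1.1244
Solve by Cramer's rule:
  det = gamma(0)^2 - gamma(1)^2 = (5.2859)^2 - (-1.8209)^2 = 27.94073881 - 3.31567681 = 24.625062
  phi_hat_1 = [gamma(1) gamma(0) - gamma(1) gamma(2)] / det = [(-1.8209)(5.2859) - (-1.8209)(-1.1244)] / 24.625062 = -11.67251527 / 24.625062 = -0.474
  phi_hat_2 = [gamma(0) gamma(2) - gamma(1)^2] / det = [(5.2859)(-1.1244) - (-1.8209)^2] / 24.625062 = -9.25914277 / 24.625062 = -0.376
So phi_hat = [-0.4740, -0.3760].
Therefore phi_hat_1 = -0.4740.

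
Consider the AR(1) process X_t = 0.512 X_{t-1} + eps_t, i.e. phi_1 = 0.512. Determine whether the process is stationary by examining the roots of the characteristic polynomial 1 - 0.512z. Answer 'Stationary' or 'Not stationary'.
\text{Stationary}

The AR(p) characteristic polynomial is P(z) = 1 - 0.512z.
Stationarity requires all roots to lie outside the unit circle, i.e. |z| > 1 for every root.
This is linear in z: 1 + (-0.512) z = 0  =>  z = -1/(-0.512) = 1.953125,  |z| = 1.953125.
Moduli of all roots: 1.9531.
All moduli strictly greater than 1? Yes.
Verdict: Stationary.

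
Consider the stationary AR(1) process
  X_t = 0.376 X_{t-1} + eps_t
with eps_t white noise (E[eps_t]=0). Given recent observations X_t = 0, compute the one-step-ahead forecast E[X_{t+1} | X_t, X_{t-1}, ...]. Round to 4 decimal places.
E[X_{t+1} \mid \mathcal F_t] = 0.0000

For an AR(p) model X_t = c + sum_i phi_i X_{t-i} + eps_t, the
one-step-ahead conditional mean is
  E[X_{t+1} | X_t, ...] = c + sum_i phi_i X_{t+1-i}.
Substitute known values:
  E[X_{t+1} | ...] = (0.376) * (0)
                   = 0.0000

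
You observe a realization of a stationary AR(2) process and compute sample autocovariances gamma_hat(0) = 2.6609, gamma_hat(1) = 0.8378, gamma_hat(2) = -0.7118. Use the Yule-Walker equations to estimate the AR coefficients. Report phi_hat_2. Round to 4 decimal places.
\hat\phi_{2} = -0.4070

The Yule-Walker equations for an AR(p) process read, in matrix form,
  Gamma_p phi = r_p,   with   (Gamma_p)_{ij} = gamma(|i - j|),
                       (r_p)_i = gamma(i),   i,j = 1..p.
Substitute the sample gammas (Toeplitz matrix and right-hand side of size 2):
  Gamma_p = [[2.6609, 0.8378], [0.8378, 2.6609]]
  r_p     = [0.8378, -0.7118]
Written out:
  2.6609 phi_1 + 0.8378 phi_2 = 0.8378
  0.8378 phi_1 + 2.6609 phi_2 = -0.7118
Solve by Cramer's rule:
  det = gamma(0)^2 - gamma(1)^2 = (2.6609)^2 - (0.8378)^2 = 7.08038881 - 0.70190884 = 6.37847997
  phi_hat_1 = [gamma(1) gamma(0) - gamma(1) gamma(2)] / det = [(0.8378)(2.6609) - (0.8378)(-0.7118)] / 6.37847997 = 2.82564806 / 6.37847997 = 0.443
  phi_hat_2 = [gamma(0) gamma(2) - gamma(1)^2] / det = [(2.6609)(-0.7118) - (0.8378)^2] / 6.37847997 = -2.59593746 / 6.37847997 = -0.407
So phi_hat = [0.4430, -0.4070].
Therefore phi_hat_2 = -0.4070.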